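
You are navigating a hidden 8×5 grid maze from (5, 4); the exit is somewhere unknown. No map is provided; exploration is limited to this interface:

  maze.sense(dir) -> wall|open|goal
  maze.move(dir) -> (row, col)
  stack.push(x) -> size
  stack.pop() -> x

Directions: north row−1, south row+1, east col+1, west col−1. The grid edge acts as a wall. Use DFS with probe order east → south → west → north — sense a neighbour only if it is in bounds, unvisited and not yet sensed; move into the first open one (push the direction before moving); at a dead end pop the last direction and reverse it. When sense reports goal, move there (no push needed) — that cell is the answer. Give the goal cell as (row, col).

# maze.sense(dir: south) => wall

# maze.sense(dir: west) => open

# stack.push(x: west) => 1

# maze.move(dir: west) => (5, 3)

# maze.sense(dir: south) => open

# stack.push(x: south) => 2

# maze.move(dir: south) => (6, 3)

# maze.sense(dir: south) => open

# stack.push(x: south) => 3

# maze.move(dir: south) => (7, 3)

# maze.sense(dir: east) => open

# stack.push(x: east) => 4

# maze.move(dir: east) => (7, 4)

# stack.pop() => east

# maze.move(dir: west) => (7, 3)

# maze.sense(dir: west) => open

# stack.push(x: west) => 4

# maze.move(dir: west) => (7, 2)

# maze.sense(dir: west) => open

# stack.push(x: west) => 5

# maze.move(dir: west) => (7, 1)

# maze.sense(dir: west) => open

# stack.push(x: west) => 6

# maze.move(dir: west) => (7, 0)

# maze.sense(dir: north) => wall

# stack.pop() => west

# maze.move(dir: east) => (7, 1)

# maze.sense(dir: north) => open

# stack.push(x: north) => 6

# maze.move(dir: north) => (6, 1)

# maze.sense(dir: east) => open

# stack.push(x: east) => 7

# maze.move(dir: east) => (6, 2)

# maze.sense(dir: north) => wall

# stack.pop() => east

# maze.move(dir: west) => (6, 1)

# maze.sense(dir: north) => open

# stack.push(x: north) => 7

# maze.move(dir: north) => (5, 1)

# maze.sense(dir: west) => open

# stack.push(x: west) => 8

# maze.move(dir: west) => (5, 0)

# maze.sense(dir: north) => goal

# maze.move(dir: north) => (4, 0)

Answer: (4, 0)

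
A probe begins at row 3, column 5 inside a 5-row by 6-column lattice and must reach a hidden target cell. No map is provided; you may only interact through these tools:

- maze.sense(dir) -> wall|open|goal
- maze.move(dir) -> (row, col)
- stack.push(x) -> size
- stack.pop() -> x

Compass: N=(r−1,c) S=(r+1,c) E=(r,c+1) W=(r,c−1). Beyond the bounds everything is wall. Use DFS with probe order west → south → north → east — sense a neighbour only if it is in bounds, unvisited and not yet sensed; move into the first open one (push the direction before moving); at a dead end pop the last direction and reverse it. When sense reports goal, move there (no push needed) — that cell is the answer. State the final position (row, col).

~$ maze.sense dir='west'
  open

~$ stack.push x='west'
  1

~$ maze.move dir='west'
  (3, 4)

~$ maze.sense dir='west'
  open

~$ stack.push x='west'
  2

~$ maze.move dir='west'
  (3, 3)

~$ maze.sense dir='west'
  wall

~$ maze.sense dir='south'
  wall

~$ maze.sense dir='north'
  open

~$ stack.push x='north'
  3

~$ maze.move dir='north'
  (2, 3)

~$ maze.sense dir='west'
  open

~$ stack.push x='west'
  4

~$ maze.move dir='west'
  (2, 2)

~$ maze.sense dir='west'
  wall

~$ maze.sense dir='north'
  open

~$ stack.push x='north'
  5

~$ maze.move dir='north'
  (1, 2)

~$ maze.sense dir='west'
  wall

~$ maze.sense dir='north'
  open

~$ stack.push x='north'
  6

~$ maze.move dir='north'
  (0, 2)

~$ maze.sense dir='west'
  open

~$ stack.push x='west'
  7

~$ maze.move dir='west'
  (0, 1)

~$ maze.sense dir='west'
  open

~$ stack.push x='west'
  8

~$ maze.move dir='west'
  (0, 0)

~$ maze.sense dir='south'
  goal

~$ maze.move dir='south'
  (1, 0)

Answer: (1, 0)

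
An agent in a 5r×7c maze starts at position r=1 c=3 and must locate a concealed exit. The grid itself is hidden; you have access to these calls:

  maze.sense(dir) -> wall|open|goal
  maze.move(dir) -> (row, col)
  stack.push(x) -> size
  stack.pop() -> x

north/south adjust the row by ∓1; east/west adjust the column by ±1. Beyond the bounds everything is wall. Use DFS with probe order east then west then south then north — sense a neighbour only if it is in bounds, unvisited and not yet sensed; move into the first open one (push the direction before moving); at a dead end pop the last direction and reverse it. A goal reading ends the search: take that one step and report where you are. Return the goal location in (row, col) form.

Action: maze.sense[dir: east]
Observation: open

Action: stack.push[x: east]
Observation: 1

Action: maze.move[dir: east]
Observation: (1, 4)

Action: maze.sense[dir: east]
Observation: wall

Action: maze.sense[dir: south]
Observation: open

Action: stack.push[x: south]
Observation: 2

Action: maze.move[dir: south]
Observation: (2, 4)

Action: maze.sense[dir: east]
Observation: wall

Action: maze.sense[dir: west]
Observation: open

Action: stack.push[x: west]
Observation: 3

Action: maze.move[dir: west]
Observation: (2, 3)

Action: maze.sense[dir: west]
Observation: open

Action: stack.push[x: west]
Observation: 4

Action: maze.move[dir: west]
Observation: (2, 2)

Action: maze.sense[dir: west]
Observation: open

Action: stack.push[x: west]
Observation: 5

Action: maze.move[dir: west]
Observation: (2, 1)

Action: maze.sense[dir: west]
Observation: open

Action: stack.push[x: west]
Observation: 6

Action: maze.move[dir: west]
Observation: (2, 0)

Action: maze.sense[dir: south]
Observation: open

Action: stack.push[x: south]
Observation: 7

Action: maze.move[dir: south]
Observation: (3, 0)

Action: maze.sense[dir: east]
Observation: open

Action: stack.push[x: east]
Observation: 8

Action: maze.move[dir: east]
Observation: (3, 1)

Action: maze.sense[dir: east]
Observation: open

Action: stack.push[x: east]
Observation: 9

Action: maze.move[dir: east]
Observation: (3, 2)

Action: maze.sense[dir: east]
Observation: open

Action: stack.push[x: east]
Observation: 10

Action: maze.move[dir: east]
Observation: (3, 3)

Action: maze.sense[dir: east]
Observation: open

Action: stack.push[x: east]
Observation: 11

Action: maze.move[dir: east]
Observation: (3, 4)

Action: maze.sense[dir: east]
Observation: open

Action: stack.push[x: east]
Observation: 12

Action: maze.move[dir: east]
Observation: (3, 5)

Action: maze.sense[dir: east]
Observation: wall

Action: maze.sense[dir: south]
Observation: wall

Action: stack.pop[]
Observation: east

Action: maze.move[dir: west]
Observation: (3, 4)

Action: maze.sense[dir: south]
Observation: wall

Action: stack.pop[]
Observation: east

Action: maze.move[dir: west]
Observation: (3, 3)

Action: maze.sense[dir: south]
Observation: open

Action: stack.push[x: south]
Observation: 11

Action: maze.move[dir: south]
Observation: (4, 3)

Action: maze.sense[dir: west]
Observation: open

Action: stack.push[x: west]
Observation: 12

Action: maze.move[dir: west]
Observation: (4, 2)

Action: maze.sense[dir: west]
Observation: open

Action: stack.push[x: west]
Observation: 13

Action: maze.move[dir: west]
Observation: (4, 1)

Action: maze.sense[dir: west]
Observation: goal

Action: maze.move[dir: west]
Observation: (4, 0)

Answer: (4, 0)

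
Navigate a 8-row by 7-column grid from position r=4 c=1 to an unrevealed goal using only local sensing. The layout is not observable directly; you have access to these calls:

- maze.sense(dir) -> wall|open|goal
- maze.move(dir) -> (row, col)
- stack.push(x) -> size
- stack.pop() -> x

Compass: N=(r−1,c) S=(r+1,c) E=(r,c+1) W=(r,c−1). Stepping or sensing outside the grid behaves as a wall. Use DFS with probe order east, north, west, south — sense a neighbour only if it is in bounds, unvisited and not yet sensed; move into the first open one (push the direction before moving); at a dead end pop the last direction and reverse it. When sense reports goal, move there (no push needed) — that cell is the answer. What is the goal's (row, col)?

Action: sense[dir='east']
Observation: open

Action: push[x='east']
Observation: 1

Action: move[dir='east']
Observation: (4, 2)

Action: sense[dir='east']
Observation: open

Action: push[x='east']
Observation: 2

Action: move[dir='east']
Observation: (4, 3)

Action: sense[dir='east']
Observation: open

Action: push[x='east']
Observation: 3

Action: move[dir='east']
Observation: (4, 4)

Action: sense[dir='east']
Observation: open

Action: push[x='east']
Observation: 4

Action: move[dir='east']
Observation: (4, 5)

Action: sense[dir='east']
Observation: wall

Action: sense[dir='north']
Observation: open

Action: push[x='north']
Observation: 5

Action: move[dir='north']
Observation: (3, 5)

Action: sense[dir='east']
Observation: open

Action: push[x='east']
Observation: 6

Action: move[dir='east']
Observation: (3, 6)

Action: sense[dir='north']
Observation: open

Action: push[x='north']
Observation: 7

Action: move[dir='north']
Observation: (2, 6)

Action: sense[dir='north']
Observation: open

Action: push[x='north']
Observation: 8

Action: move[dir='north']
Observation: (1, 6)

Action: sense[dir='north']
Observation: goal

Action: move[dir='north']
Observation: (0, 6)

Answer: (0, 6)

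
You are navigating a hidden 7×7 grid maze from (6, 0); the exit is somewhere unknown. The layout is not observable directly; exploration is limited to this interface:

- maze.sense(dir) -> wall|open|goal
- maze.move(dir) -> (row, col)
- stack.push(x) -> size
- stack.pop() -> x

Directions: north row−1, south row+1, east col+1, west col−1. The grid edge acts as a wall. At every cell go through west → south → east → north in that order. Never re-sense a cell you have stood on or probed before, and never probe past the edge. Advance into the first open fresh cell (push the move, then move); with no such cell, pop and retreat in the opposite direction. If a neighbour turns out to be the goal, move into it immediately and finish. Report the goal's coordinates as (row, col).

! maze.sense(dir: east) ~> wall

! maze.sense(dir: north) ~> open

! stack.push(x: north) ~> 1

! maze.move(dir: north) ~> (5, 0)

! maze.sense(dir: east) ~> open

! stack.push(x: east) ~> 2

! maze.move(dir: east) ~> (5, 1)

! maze.sense(dir: east) ~> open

! stack.push(x: east) ~> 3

! maze.move(dir: east) ~> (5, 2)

! maze.sense(dir: south) ~> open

! stack.push(x: south) ~> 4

! maze.move(dir: south) ~> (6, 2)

! maze.sense(dir: east) ~> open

! stack.push(x: east) ~> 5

! maze.move(dir: east) ~> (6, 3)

! maze.sense(dir: east) ~> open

! stack.push(x: east) ~> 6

! maze.move(dir: east) ~> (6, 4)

! maze.sense(dir: east) ~> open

! stack.push(x: east) ~> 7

! maze.move(dir: east) ~> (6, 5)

! maze.sense(dir: east) ~> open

! stack.push(x: east) ~> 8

! maze.move(dir: east) ~> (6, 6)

! maze.sense(dir: north) ~> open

! stack.push(x: north) ~> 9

! maze.move(dir: north) ~> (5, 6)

! maze.sense(dir: west) ~> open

! stack.push(x: west) ~> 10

! maze.move(dir: west) ~> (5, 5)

! maze.sense(dir: west) ~> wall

! maze.sense(dir: north) ~> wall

! stack.pop() ~> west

! maze.move(dir: east) ~> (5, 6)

! maze.sense(dir: north) ~> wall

! stack.pop() ~> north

! maze.move(dir: south) ~> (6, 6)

! stack.pop() ~> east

! maze.move(dir: west) ~> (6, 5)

! stack.pop() ~> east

! maze.move(dir: west) ~> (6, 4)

! stack.pop() ~> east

! maze.move(dir: west) ~> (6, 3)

! maze.sense(dir: north) ~> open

! stack.push(x: north) ~> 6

! maze.move(dir: north) ~> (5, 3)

! maze.sense(dir: north) ~> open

! stack.push(x: north) ~> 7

! maze.move(dir: north) ~> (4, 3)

! maze.sense(dir: west) ~> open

! stack.push(x: west) ~> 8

! maze.move(dir: west) ~> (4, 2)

! maze.sense(dir: west) ~> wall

! maze.sense(dir: north) ~> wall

! stack.pop() ~> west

! maze.move(dir: east) ~> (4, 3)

! maze.sense(dir: east) ~> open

! stack.push(x: east) ~> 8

! maze.move(dir: east) ~> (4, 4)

! maze.sense(dir: north) ~> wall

! stack.pop() ~> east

! maze.move(dir: west) ~> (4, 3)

! maze.sense(dir: north) ~> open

! stack.push(x: north) ~> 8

! maze.move(dir: north) ~> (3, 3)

! maze.sense(dir: north) ~> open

! stack.push(x: north) ~> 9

! maze.move(dir: north) ~> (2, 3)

! maze.sense(dir: west) ~> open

! stack.push(x: west) ~> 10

! maze.move(dir: west) ~> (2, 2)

! maze.sense(dir: west) ~> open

! stack.push(x: west) ~> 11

! maze.move(dir: west) ~> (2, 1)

! maze.sense(dir: west) ~> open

! stack.push(x: west) ~> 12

! maze.move(dir: west) ~> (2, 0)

! maze.sense(dir: south) ~> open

! stack.push(x: south) ~> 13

! maze.move(dir: south) ~> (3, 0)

! maze.sense(dir: south) ~> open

! stack.push(x: south) ~> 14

! maze.move(dir: south) ~> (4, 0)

! stack.pop() ~> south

! maze.move(dir: north) ~> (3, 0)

! maze.sense(dir: east) ~> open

! stack.push(x: east) ~> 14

! maze.move(dir: east) ~> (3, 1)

! stack.pop() ~> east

! maze.move(dir: west) ~> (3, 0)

! stack.pop() ~> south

! maze.move(dir: north) ~> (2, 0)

! maze.sense(dir: north) ~> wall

! stack.pop() ~> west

! maze.move(dir: east) ~> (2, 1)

! maze.sense(dir: north) ~> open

! stack.push(x: north) ~> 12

! maze.move(dir: north) ~> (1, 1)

! maze.sense(dir: east) ~> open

! stack.push(x: east) ~> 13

! maze.move(dir: east) ~> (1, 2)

! maze.sense(dir: east) ~> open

! stack.push(x: east) ~> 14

! maze.move(dir: east) ~> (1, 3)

! maze.sense(dir: east) ~> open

! stack.push(x: east) ~> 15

! maze.move(dir: east) ~> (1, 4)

! maze.sense(dir: south) ~> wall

! maze.sense(dir: east) ~> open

! stack.push(x: east) ~> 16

! maze.move(dir: east) ~> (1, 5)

! maze.sense(dir: south) ~> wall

! maze.sense(dir: east) ~> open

! stack.push(x: east) ~> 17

! maze.move(dir: east) ~> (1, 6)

! maze.sense(dir: south) ~> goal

! maze.move(dir: south) ~> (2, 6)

Answer: (2, 6)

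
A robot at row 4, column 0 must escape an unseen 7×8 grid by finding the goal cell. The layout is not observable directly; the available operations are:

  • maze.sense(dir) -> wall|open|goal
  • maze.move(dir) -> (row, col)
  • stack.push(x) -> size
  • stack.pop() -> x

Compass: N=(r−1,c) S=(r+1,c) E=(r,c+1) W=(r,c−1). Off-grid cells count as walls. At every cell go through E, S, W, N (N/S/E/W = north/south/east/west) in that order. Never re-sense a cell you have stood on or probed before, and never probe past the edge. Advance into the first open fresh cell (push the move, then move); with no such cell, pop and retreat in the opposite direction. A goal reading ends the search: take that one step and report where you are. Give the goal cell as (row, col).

-- 1. maze.sense(dir: east) : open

-- 2. stack.push(x: east) : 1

-- 3. maze.move(dir: east) : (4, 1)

-- 4. maze.sense(dir: east) : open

-- 5. stack.push(x: east) : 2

-- 6. maze.move(dir: east) : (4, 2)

-- 7. maze.sense(dir: east) : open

-- 8. stack.push(x: east) : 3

-- 9. maze.move(dir: east) : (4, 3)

-- 10. maze.sense(dir: east) : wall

-- 11. maze.sense(dir: south) : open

-- 12. stack.push(x: south) : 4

-- 13. maze.move(dir: south) : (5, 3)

-- 14. maze.sense(dir: east) : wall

-- 15. maze.sense(dir: south) : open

-- 16. stack.push(x: south) : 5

-- 17. maze.move(dir: south) : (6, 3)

-- 18. maze.sense(dir: east) : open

-- 19. stack.push(x: east) : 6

-- 20. maze.move(dir: east) : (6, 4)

-- 21. maze.sense(dir: east) : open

-- 22. stack.push(x: east) : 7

-- 23. maze.move(dir: east) : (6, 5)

-- 24. maze.sense(dir: east) : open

-- 25. stack.push(x: east) : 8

-- 26. maze.move(dir: east) : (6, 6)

-- 27. maze.sense(dir: east) : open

-- 28. stack.push(x: east) : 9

-- 29. maze.move(dir: east) : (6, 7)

-- 30. maze.sense(dir: north) : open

-- 31. stack.push(x: north) : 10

-- 32. maze.move(dir: north) : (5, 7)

-- 33. maze.sense(dir: west) : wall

-- 34. maze.sense(dir: north) : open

-- 35. stack.push(x: north) : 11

-- 36. maze.move(dir: north) : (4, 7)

-- 37. maze.sense(dir: west) : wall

-- 38. maze.sense(dir: north) : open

-- 39. stack.push(x: north) : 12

-- 40. maze.move(dir: north) : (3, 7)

-- 41. maze.sense(dir: west) : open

-- 42. stack.push(x: west) : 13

-- 43. maze.move(dir: west) : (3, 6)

-- 44. maze.sense(dir: west) : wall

-- 45. maze.sense(dir: north) : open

-- 46. stack.push(x: north) : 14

-- 47. maze.move(dir: north) : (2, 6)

-- 48. maze.sense(dir: east) : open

-- 49. stack.push(x: east) : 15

-- 50. maze.move(dir: east) : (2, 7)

-- 51. maze.sense(dir: north) : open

-- 52. stack.push(x: north) : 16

-- 53. maze.move(dir: north) : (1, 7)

-- 54. maze.sense(dir: west) : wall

-- 55. maze.sense(dir: north) : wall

-- 56. stack.pop() : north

-- 57. maze.move(dir: south) : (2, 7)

-- 58. stack.pop() : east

-- 59. maze.move(dir: west) : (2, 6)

-- 60. maze.sense(dir: west) : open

-- 61. stack.push(x: west) : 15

-- 62. maze.move(dir: west) : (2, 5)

-- 63. maze.sense(dir: west) : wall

-- 64. maze.sense(dir: north) : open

-- 65. stack.push(x: north) : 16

-- 66. maze.move(dir: north) : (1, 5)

-- 67. maze.sense(dir: west) : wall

-- 68. maze.sense(dir: north) : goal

-- 69. maze.move(dir: north) : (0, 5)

Answer: (0, 5)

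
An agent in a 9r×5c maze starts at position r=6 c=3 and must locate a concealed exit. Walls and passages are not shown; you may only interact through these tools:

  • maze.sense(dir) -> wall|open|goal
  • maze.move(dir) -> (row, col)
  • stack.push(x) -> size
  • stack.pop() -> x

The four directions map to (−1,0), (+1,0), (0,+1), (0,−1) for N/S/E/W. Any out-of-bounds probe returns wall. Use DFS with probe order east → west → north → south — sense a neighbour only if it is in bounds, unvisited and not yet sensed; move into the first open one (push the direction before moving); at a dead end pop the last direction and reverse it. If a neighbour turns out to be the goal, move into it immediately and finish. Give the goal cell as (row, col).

==> sense(dir: east)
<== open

==> push(x: east)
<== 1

==> move(dir: east)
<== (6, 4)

==> sense(dir: north)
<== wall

==> sense(dir: south)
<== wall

==> pop()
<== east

==> move(dir: west)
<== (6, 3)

==> sense(dir: west)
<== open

==> push(x: west)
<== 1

==> move(dir: west)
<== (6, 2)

==> sense(dir: west)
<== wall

==> sense(dir: north)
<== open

==> push(x: north)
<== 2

==> move(dir: north)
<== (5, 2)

==> sense(dir: east)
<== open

==> push(x: east)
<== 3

==> move(dir: east)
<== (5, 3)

==> sense(dir: north)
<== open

==> push(x: north)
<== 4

==> move(dir: north)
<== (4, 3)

==> sense(dir: east)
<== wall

==> sense(dir: west)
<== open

==> push(x: west)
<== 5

==> move(dir: west)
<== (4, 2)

==> sense(dir: west)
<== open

==> push(x: west)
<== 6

==> move(dir: west)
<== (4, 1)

==> sense(dir: west)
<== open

==> push(x: west)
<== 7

==> move(dir: west)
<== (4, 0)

==> sense(dir: north)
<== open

==> push(x: north)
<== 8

==> move(dir: north)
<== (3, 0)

==> sense(dir: east)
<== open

==> push(x: east)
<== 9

==> move(dir: east)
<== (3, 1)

==> sense(dir: east)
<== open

==> push(x: east)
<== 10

==> move(dir: east)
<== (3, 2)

==> sense(dir: east)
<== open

==> push(x: east)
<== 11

==> move(dir: east)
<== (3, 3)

==> sense(dir: east)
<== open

==> push(x: east)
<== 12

==> move(dir: east)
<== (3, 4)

==> sense(dir: north)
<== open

==> push(x: north)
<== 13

==> move(dir: north)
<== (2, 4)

==> sense(dir: west)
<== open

==> push(x: west)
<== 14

==> move(dir: west)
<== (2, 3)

==> sense(dir: west)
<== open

==> push(x: west)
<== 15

==> move(dir: west)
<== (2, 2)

==> sense(dir: west)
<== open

==> push(x: west)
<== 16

==> move(dir: west)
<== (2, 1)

==> sense(dir: west)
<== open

==> push(x: west)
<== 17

==> move(dir: west)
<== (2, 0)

==> sense(dir: north)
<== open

==> push(x: north)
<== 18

==> move(dir: north)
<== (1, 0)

==> sense(dir: east)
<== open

==> push(x: east)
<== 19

==> move(dir: east)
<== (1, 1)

==> sense(dir: east)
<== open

==> push(x: east)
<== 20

==> move(dir: east)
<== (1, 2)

==> sense(dir: east)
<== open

==> push(x: east)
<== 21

==> move(dir: east)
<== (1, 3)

==> sense(dir: east)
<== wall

==> sense(dir: north)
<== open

==> push(x: north)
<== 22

==> move(dir: north)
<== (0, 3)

==> sense(dir: east)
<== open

==> push(x: east)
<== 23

==> move(dir: east)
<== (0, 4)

==> pop()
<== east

==> move(dir: west)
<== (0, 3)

==> sense(dir: west)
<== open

==> push(x: west)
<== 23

==> move(dir: west)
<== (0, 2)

==> sense(dir: west)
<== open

==> push(x: west)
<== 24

==> move(dir: west)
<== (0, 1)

==> sense(dir: west)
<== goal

==> move(dir: west)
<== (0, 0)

Answer: (0, 0)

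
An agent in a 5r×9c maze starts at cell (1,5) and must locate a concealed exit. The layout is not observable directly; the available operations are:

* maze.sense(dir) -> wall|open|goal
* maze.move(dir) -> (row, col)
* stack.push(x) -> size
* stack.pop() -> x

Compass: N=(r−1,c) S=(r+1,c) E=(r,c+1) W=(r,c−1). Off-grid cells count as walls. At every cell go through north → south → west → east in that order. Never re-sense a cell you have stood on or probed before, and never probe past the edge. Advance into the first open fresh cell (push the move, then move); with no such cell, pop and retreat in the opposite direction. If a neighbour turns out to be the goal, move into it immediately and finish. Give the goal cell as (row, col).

CALL maze.sense[dir→north]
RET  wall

CALL maze.sense[dir→south]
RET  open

CALL stack.push[x→south]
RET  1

CALL maze.move[dir→south]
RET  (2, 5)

CALL maze.sense[dir→south]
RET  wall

CALL maze.sense[dir→west]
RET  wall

CALL maze.sense[dir→east]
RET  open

CALL stack.push[x→east]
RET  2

CALL maze.move[dir→east]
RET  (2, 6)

CALL maze.sense[dir→north]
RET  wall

CALL maze.sense[dir→south]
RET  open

CALL stack.push[x→south]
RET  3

CALL maze.move[dir→south]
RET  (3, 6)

CALL maze.sense[dir→south]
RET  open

CALL stack.push[x→south]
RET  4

CALL maze.move[dir→south]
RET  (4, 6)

CALL maze.sense[dir→west]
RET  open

CALL stack.push[x→west]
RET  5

CALL maze.move[dir→west]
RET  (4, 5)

CALL maze.sense[dir→west]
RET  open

CALL stack.push[x→west]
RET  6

CALL maze.move[dir→west]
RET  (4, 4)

CALL maze.sense[dir→north]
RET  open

CALL stack.push[x→north]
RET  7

CALL maze.move[dir→north]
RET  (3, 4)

CALL maze.sense[dir→west]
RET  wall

CALL stack.pop[]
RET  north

CALL maze.move[dir→south]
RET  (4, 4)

CALL maze.sense[dir→west]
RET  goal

CALL maze.move[dir→west]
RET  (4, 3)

Answer: (4, 3)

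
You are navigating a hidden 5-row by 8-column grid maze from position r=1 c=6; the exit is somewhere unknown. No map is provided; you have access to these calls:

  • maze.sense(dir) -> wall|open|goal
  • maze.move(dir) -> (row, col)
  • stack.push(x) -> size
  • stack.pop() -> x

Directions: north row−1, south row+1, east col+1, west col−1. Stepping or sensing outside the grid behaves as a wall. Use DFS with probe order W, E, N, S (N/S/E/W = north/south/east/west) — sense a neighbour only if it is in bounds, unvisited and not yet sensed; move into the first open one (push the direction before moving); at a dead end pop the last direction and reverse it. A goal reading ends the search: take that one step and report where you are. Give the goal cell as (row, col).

# maze.sense(dir: west) == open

# stack.push(x: west) == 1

# maze.move(dir: west) == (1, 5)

# maze.sense(dir: west) == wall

# maze.sense(dir: north) == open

# stack.push(x: north) == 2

# maze.move(dir: north) == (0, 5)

# maze.sense(dir: west) == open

# stack.push(x: west) == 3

# maze.move(dir: west) == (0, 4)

# maze.sense(dir: west) == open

# stack.push(x: west) == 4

# maze.move(dir: west) == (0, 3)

# maze.sense(dir: west) == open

# stack.push(x: west) == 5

# maze.move(dir: west) == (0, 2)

# maze.sense(dir: west) == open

# stack.push(x: west) == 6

# maze.move(dir: west) == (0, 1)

# maze.sense(dir: west) == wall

# maze.sense(dir: south) == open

# stack.push(x: south) == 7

# maze.move(dir: south) == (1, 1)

# maze.sense(dir: west) == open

# stack.push(x: west) == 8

# maze.move(dir: west) == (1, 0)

# maze.sense(dir: south) == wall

# stack.pop() == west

# maze.move(dir: east) == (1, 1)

# maze.sense(dir: east) == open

# stack.push(x: east) == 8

# maze.move(dir: east) == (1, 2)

# maze.sense(dir: east) == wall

# maze.sense(dir: south) == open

# stack.push(x: south) == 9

# maze.move(dir: south) == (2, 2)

# maze.sense(dir: west) == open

# stack.push(x: west) == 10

# maze.move(dir: west) == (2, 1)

# maze.sense(dir: south) == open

# stack.push(x: south) == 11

# maze.move(dir: south) == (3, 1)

# maze.sense(dir: west) == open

# stack.push(x: west) == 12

# maze.move(dir: west) == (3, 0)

# maze.sense(dir: south) == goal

# maze.move(dir: south) == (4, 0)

Answer: (4, 0)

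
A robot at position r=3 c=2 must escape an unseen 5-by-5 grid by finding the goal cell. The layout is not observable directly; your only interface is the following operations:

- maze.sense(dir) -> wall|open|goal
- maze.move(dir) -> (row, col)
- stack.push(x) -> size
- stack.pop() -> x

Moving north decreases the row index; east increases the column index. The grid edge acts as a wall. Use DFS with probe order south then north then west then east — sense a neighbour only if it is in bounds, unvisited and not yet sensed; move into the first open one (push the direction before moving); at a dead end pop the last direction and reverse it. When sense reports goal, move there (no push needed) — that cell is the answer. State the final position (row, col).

> sense south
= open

> push south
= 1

> move south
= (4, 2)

> sense west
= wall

> sense east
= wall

> pop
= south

> move north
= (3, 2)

> sense north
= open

> push north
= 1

> move north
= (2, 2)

> sense north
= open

> push north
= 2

> move north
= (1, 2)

> sense north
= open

> push north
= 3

> move north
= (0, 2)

> sense west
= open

> push west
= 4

> move west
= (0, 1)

> sense south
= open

> push south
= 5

> move south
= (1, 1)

> sense south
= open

> push south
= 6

> move south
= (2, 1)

> sense south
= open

> push south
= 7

> move south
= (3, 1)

> sense west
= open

> push west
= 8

> move west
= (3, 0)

> sense south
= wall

> sense north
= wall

> pop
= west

> move east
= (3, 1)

> pop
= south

> move north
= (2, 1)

> pop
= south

> move north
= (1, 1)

> sense west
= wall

> pop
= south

> move north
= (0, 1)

> sense west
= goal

> move west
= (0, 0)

Answer: (0, 0)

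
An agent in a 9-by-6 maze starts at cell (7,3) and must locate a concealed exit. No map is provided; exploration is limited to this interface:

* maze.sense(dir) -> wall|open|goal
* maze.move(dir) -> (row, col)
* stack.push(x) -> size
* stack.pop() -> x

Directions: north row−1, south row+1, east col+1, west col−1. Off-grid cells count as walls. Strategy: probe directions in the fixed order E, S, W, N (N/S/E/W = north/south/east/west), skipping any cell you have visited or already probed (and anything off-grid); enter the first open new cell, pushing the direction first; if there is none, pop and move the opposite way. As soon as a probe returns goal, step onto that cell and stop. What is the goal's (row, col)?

Do: maze.sense[east]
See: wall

Do: maze.sense[south]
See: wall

Do: maze.sense[west]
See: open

Do: stack.push[west]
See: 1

Do: maze.move[west]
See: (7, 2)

Do: maze.sense[south]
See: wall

Do: maze.sense[west]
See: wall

Do: maze.sense[north]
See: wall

Do: stack.pop[]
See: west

Do: maze.move[east]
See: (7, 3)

Do: maze.sense[north]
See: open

Do: stack.push[north]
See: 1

Do: maze.move[north]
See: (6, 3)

Do: maze.sense[east]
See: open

Do: stack.push[east]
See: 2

Do: maze.move[east]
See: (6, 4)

Do: maze.sense[east]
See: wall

Do: maze.sense[north]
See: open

Do: stack.push[north]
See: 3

Do: maze.move[north]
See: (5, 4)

Do: maze.sense[east]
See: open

Do: stack.push[east]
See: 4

Do: maze.move[east]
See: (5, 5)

Do: maze.sense[north]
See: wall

Do: stack.pop[]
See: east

Do: maze.move[west]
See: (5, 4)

Do: maze.sense[west]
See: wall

Do: maze.sense[north]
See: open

Do: stack.push[north]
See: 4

Do: maze.move[north]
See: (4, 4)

Do: maze.sense[west]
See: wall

Do: maze.sense[north]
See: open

Do: stack.push[north]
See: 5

Do: maze.move[north]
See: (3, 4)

Do: maze.sense[east]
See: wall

Do: maze.sense[west]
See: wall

Do: maze.sense[north]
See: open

Do: stack.push[north]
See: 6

Do: maze.move[north]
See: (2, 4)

Do: maze.sense[east]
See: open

Do: stack.push[east]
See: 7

Do: maze.move[east]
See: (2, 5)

Do: maze.sense[north]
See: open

Do: stack.push[north]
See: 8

Do: maze.move[north]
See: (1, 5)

Do: maze.sense[west]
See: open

Do: stack.push[west]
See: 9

Do: maze.move[west]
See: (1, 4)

Do: maze.sense[west]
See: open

Do: stack.push[west]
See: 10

Do: maze.move[west]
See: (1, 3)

Do: maze.sense[south]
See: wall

Do: maze.sense[west]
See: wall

Do: maze.sense[north]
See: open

Do: stack.push[north]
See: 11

Do: maze.move[north]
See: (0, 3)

Do: maze.sense[east]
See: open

Do: stack.push[east]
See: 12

Do: maze.move[east]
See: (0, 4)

Do: maze.sense[east]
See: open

Do: stack.push[east]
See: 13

Do: maze.move[east]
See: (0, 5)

Do: stack.pop[]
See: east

Do: maze.move[west]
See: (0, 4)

Do: stack.pop[]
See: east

Do: maze.move[west]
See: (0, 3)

Do: maze.sense[west]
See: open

Do: stack.push[west]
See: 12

Do: maze.move[west]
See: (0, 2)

Do: maze.sense[west]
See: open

Do: stack.push[west]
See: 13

Do: maze.move[west]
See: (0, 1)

Do: maze.sense[south]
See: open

Do: stack.push[south]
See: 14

Do: maze.move[south]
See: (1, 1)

Do: maze.sense[south]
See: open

Do: stack.push[south]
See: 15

Do: maze.move[south]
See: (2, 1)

Do: maze.sense[east]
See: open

Do: stack.push[east]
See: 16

Do: maze.move[east]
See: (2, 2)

Do: maze.sense[south]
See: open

Do: stack.push[south]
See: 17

Do: maze.move[south]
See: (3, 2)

Do: maze.sense[south]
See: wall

Do: maze.sense[west]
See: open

Do: stack.push[west]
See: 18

Do: maze.move[west]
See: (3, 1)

Do: maze.sense[south]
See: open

Do: stack.push[south]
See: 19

Do: maze.move[south]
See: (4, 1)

Do: maze.sense[south]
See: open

Do: stack.push[south]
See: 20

Do: maze.move[south]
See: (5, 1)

Do: maze.sense[east]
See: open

Do: stack.push[east]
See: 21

Do: maze.move[east]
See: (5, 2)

Do: stack.pop[]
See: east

Do: maze.move[west]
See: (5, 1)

Do: maze.sense[south]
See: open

Do: stack.push[south]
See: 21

Do: maze.move[south]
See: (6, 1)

Do: maze.sense[west]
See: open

Do: stack.push[west]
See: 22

Do: maze.move[west]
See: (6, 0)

Do: maze.sense[south]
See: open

Do: stack.push[south]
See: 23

Do: maze.move[south]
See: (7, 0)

Do: maze.sense[south]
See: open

Do: stack.push[south]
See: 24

Do: maze.move[south]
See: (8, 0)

Do: maze.sense[east]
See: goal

Do: maze.move[east]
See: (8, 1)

Answer: (8, 1)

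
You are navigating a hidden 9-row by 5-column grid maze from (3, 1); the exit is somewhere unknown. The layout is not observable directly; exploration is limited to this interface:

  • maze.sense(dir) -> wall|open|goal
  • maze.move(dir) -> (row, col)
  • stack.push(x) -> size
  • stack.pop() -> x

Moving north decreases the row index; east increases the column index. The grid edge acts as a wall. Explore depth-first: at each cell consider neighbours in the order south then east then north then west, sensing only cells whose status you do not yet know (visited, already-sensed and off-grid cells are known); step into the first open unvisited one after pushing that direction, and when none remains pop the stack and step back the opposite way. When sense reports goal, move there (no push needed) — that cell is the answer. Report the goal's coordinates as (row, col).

CALL sense[dir: south]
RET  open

CALL push[x: south]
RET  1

CALL move[dir: south]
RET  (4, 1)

CALL sense[dir: south]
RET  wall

CALL sense[dir: east]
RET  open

CALL push[x: east]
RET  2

CALL move[dir: east]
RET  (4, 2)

CALL sense[dir: south]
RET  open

CALL push[x: south]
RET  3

CALL move[dir: south]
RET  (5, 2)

CALL sense[dir: south]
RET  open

CALL push[x: south]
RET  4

CALL move[dir: south]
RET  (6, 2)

CALL sense[dir: south]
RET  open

CALL push[x: south]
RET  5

CALL move[dir: south]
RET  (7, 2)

CALL sense[dir: south]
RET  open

CALL push[x: south]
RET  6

CALL move[dir: south]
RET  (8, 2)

CALL sense[dir: east]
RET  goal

CALL move[dir: east]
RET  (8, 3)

Answer: (8, 3)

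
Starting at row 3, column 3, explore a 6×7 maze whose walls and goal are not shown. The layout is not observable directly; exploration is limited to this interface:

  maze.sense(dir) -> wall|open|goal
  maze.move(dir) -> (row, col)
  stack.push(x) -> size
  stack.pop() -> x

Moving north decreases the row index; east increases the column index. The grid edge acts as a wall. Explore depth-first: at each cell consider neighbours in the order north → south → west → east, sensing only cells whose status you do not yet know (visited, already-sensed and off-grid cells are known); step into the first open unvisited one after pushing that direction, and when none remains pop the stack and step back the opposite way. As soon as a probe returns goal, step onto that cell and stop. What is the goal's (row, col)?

! maze.sense(dir: north) : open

! stack.push(x: north) : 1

! maze.move(dir: north) : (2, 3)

! maze.sense(dir: north) : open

! stack.push(x: north) : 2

! maze.move(dir: north) : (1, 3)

! maze.sense(dir: north) : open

! stack.push(x: north) : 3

! maze.move(dir: north) : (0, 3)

! maze.sense(dir: west) : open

! stack.push(x: west) : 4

! maze.move(dir: west) : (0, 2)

! maze.sense(dir: south) : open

! stack.push(x: south) : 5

! maze.move(dir: south) : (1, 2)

! maze.sense(dir: south) : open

! stack.push(x: south) : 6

! maze.move(dir: south) : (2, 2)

! maze.sense(dir: south) : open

! stack.push(x: south) : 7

! maze.move(dir: south) : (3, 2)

! maze.sense(dir: south) : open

! stack.push(x: south) : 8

! maze.move(dir: south) : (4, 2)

! maze.sense(dir: south) : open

! stack.push(x: south) : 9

! maze.move(dir: south) : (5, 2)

! maze.sense(dir: west) : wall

! maze.sense(dir: east) : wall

! stack.pop() : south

! maze.move(dir: north) : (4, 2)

! maze.sense(dir: west) : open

! stack.push(x: west) : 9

! maze.move(dir: west) : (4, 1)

! maze.sense(dir: north) : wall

! maze.sense(dir: west) : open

! stack.push(x: west) : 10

! maze.move(dir: west) : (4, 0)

! maze.sense(dir: north) : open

! stack.push(x: north) : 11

! maze.move(dir: north) : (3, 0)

! maze.sense(dir: north) : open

! stack.push(x: north) : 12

! maze.move(dir: north) : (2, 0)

! maze.sense(dir: north) : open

! stack.push(x: north) : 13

! maze.move(dir: north) : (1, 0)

! maze.sense(dir: north) : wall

! maze.sense(dir: east) : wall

! stack.pop() : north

! maze.move(dir: south) : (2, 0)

! maze.sense(dir: east) : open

! stack.push(x: east) : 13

! maze.move(dir: east) : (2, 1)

! stack.pop() : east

! maze.move(dir: west) : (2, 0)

! stack.pop() : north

! maze.move(dir: south) : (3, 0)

! stack.pop() : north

! maze.move(dir: south) : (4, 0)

! maze.sense(dir: south) : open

! stack.push(x: south) : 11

! maze.move(dir: south) : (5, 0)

! stack.pop() : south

! maze.move(dir: north) : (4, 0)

! stack.pop() : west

! maze.move(dir: east) : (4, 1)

! stack.pop() : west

! maze.move(dir: east) : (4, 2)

! maze.sense(dir: east) : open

! stack.push(x: east) : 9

! maze.move(dir: east) : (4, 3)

! maze.sense(dir: east) : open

! stack.push(x: east) : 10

! maze.move(dir: east) : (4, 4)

! maze.sense(dir: north) : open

! stack.push(x: north) : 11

! maze.move(dir: north) : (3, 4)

! maze.sense(dir: north) : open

! stack.push(x: north) : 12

! maze.move(dir: north) : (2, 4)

! maze.sense(dir: north) : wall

! maze.sense(dir: east) : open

! stack.push(x: east) : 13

! maze.move(dir: east) : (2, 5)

! maze.sense(dir: north) : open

! stack.push(x: north) : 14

! maze.move(dir: north) : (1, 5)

! maze.sense(dir: north) : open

! stack.push(x: north) : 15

! maze.move(dir: north) : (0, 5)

! maze.sense(dir: west) : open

! stack.push(x: west) : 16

! maze.move(dir: west) : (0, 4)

! stack.pop() : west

! maze.move(dir: east) : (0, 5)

! maze.sense(dir: east) : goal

! maze.move(dir: east) : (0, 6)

Answer: (0, 6)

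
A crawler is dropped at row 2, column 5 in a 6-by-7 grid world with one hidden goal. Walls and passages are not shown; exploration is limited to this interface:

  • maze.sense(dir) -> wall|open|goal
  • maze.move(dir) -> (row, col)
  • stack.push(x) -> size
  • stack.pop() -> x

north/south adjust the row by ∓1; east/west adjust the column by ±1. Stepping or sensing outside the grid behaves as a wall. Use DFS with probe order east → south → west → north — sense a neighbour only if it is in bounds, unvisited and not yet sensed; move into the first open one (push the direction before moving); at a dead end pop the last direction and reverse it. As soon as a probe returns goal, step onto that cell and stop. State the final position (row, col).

Using sense with dir: east, and see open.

Then push with x: east, and observe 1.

Calling move with dir: east, and observe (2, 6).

I use sense with dir: south, and see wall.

Using sense with dir: north, : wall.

Now I run pop(), and see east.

I call move with dir: west, yielding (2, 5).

I try sense with dir: south, and observe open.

Using push with x: south, giving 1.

I invoke move with dir: south, which returns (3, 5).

I run sense with dir: south, which returns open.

Using push with x: south, which returns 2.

I call move with dir: south, : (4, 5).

Calling sense with dir: east, — result: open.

I invoke push with x: east, yielding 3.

I try move with dir: east, : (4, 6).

I try sense with dir: south, and observe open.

Calling push with x: south, — result: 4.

I run move with dir: south, and get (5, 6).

Next I call sense with dir: west, and see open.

Invoking push with x: west, → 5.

I call move with dir: west, → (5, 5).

I try sense with dir: west, and observe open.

Next I call push with x: west, : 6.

Then move with dir: west, which returns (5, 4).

Invoking sense with dir: west, giving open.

I invoke push with x: west, and observe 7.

Calling move with dir: west, and see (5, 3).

Then sense with dir: west, and see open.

Invoking push with x: west, — result: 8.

I call move with dir: west, — result: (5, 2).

I try sense with dir: west, — result: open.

I call push with x: west, and see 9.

Now I run move with dir: west, — result: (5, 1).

I call sense with dir: west, which returns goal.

Now I run move with dir: west, and observe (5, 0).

Answer: (5, 0)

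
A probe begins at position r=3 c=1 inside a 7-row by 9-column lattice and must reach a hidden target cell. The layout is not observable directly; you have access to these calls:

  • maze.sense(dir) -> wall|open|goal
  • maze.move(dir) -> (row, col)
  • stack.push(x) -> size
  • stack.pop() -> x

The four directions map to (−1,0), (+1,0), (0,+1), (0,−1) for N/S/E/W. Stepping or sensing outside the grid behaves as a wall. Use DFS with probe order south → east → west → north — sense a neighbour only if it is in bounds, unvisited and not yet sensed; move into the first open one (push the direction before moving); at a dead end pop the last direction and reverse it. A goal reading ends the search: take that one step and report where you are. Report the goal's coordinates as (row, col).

% sense south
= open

% push south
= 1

% move south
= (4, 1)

% sense south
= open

% push south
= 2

% move south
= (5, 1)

% sense south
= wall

% sense east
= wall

% sense west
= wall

% pop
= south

% move north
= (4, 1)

% sense east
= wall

% sense west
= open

% push west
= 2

% move west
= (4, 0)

% sense north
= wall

% pop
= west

% move east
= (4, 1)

% pop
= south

% move north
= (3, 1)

% sense east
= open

% push east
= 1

% move east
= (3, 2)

% sense east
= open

% push east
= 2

% move east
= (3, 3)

% sense south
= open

% push south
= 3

% move south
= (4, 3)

% sense south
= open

% push south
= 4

% move south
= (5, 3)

% sense south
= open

% push south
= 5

% move south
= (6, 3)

% sense east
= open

% push east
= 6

% move east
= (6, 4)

% sense east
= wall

% sense north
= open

% push north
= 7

% move north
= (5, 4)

% sense east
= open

% push east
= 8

% move east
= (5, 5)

% sense east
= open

% push east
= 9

% move east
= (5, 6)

% sense south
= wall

% sense east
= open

% push east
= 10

% move east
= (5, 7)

% sense south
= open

% push south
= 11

% move south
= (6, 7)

% sense east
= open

% push east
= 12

% move east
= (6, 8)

% sense north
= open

% push north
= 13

% move north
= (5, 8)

% sense north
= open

% push north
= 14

% move north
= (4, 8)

% sense west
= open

% push west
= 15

% move west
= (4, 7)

% sense west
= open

% push west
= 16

% move west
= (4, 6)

% sense west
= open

% push west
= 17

% move west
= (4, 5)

% sense west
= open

% push west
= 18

% move west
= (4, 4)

% sense north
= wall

% pop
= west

% move east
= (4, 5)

% sense north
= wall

% pop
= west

% move east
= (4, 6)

% sense north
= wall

% pop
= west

% move east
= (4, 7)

% sense north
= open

% push north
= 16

% move north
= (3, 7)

% sense east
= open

% push east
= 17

% move east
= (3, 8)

% sense north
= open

% push north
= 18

% move north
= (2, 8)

% sense west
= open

% push west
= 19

% move west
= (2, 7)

% sense west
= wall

% sense north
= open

% push north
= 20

% move north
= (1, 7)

% sense east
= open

% push east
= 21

% move east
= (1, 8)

% sense north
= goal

% move north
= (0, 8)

Answer: (0, 8)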